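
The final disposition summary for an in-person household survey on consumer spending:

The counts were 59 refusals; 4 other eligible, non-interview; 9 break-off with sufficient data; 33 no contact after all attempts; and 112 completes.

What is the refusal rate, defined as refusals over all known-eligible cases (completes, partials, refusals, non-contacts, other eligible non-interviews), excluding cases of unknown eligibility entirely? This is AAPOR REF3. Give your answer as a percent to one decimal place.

Top = 59
Base = 112 + 9 + 59 + 33 + 4 = 217
REF3 = 59 / 217 = 0.2719

27.2%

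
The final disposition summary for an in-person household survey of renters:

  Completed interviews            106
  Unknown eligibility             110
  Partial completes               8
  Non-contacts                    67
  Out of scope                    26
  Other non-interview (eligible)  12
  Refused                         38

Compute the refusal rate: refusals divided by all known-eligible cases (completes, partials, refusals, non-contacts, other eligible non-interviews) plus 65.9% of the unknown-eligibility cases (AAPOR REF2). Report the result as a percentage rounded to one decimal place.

12.5%

Numerator → 38
Eligible (known) → 106 + 8 + 38 + 67 + 12 = 231
Estimated eligible among unknowns → 0.6590 × 110 = 72.49
Denominator → 231 + 72.49 = 303.49
REF2 = 38 / 303.49 = 0.1252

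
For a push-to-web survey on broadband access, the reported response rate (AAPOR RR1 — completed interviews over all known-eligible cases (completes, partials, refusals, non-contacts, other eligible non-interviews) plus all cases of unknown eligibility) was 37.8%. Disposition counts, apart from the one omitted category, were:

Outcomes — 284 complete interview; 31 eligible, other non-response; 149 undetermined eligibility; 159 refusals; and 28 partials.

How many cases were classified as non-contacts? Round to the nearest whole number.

100

RR1 = 284 / D = 0.378
D = 284 / 0.378 = 751.3
Rest of base = 651
non-contacts = 751.3 − 651 ≈ 100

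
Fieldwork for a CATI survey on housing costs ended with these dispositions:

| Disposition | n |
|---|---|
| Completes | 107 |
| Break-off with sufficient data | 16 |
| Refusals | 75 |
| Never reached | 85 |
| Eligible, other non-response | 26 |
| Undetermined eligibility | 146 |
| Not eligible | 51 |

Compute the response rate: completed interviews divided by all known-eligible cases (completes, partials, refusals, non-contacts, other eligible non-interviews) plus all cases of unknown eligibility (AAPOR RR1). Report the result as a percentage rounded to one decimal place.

Top → 107
Denom → 107 + 16 + 75 + 85 + 26 + 146 = 455
RR1 = 107 / 455 = 0.2352

23.5%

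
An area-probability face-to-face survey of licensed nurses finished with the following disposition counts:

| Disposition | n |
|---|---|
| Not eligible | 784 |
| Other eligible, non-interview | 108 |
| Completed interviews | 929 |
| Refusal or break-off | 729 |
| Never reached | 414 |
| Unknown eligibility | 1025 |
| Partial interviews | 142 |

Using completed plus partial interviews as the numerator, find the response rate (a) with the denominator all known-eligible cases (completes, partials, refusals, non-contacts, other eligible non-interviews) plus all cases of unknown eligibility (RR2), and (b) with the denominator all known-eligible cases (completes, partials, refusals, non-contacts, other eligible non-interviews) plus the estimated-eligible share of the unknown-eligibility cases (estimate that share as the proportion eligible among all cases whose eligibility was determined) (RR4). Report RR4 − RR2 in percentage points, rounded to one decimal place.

2.7

Numerator → 929 + 142 = 1071
Base → 929 + 142 + 729 + 414 + 108 + 1025 = 3347
RR2 = 1071 / 3347 = 0.3200
Known eligible → 929 + 142 + 729 + 414 + 108 = 2322
e = 2322 / (2322 + 784) = 2322 / 3106 = 0.7476
e × U → 0.7476 × 1025 = 766.29
Base → 2322 + 766.29 = 3088.29
RR4 = 1071 / 3088.29 = 0.3468
Difference = 34.68 − 32.00 = 2.68 percentage points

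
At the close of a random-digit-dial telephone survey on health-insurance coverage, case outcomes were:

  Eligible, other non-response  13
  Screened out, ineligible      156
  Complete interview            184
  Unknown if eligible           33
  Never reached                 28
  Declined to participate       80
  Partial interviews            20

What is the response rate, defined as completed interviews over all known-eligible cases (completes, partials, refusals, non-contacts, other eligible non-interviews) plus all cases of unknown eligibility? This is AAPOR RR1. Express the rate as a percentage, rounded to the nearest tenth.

51.4%

Numerator: 184
Base: 184 + 20 + 80 + 28 + 13 + 33 = 358
RR1 = 184 / 358 = 0.5140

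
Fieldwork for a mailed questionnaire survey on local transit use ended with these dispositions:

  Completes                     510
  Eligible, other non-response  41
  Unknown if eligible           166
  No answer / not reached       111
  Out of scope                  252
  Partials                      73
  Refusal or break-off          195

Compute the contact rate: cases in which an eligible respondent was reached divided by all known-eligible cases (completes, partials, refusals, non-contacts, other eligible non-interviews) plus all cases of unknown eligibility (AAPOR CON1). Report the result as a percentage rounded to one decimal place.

Top → 510 + 73 + 195 + 41 = 819
Base → 510 + 73 + 195 + 111 + 41 + 166 = 1096
CON1 = 819 / 1096 = 0.7473

74.7%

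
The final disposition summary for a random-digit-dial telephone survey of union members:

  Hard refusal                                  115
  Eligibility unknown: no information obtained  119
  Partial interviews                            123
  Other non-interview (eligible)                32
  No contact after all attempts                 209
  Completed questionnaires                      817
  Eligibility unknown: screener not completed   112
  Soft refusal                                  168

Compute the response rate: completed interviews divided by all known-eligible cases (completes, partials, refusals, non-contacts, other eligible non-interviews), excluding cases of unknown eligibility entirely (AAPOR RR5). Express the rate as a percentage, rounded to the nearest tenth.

Refusal or break-off = 115 + 168 = 283
Unknown eligibility = 112 + 119 = 231
Numerator → 817
Denom → 817 + 123 + 283 + 209 + 32 = 1464
RR5 = 817 / 1464 = 0.5581

55.8%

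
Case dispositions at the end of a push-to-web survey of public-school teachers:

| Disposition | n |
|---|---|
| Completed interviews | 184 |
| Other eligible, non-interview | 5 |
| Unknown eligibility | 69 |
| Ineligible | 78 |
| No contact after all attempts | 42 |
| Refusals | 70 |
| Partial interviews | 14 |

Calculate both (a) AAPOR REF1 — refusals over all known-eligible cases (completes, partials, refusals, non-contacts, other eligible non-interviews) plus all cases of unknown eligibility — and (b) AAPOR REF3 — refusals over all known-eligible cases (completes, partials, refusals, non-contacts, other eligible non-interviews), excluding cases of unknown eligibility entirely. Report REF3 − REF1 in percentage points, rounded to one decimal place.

Numerator: 70
Denom: 184 + 14 + 70 + 42 + 5 + 69 = 384
REF1 = 70 / 384 = 0.1823
Denom: 184 + 14 + 70 + 42 + 5 = 315
REF3 = 70 / 315 = 0.2222
Difference = 22.22 − 18.23 = 3.99 percentage points

4.0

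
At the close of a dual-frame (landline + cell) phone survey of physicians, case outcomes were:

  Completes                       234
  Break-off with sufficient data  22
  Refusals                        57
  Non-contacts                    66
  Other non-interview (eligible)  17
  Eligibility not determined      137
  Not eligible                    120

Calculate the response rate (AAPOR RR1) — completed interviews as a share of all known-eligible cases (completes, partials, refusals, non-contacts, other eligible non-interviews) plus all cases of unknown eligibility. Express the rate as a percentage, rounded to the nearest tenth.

43.9%

Num: 234
Base: 234 + 22 + 57 + 66 + 17 + 137 = 533
RR1 = 234 / 533 = 0.4390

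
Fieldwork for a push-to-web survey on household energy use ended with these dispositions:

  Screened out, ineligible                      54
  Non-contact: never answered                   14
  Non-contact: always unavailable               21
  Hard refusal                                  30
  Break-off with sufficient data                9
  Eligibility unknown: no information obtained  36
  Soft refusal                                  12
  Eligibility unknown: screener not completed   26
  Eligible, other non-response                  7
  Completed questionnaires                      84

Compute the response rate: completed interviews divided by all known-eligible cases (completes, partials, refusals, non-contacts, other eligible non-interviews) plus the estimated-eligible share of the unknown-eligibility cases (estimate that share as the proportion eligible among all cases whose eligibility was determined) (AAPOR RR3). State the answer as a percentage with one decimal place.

37.4%

Refused = 30 + 12 = 42
Never reached = 14 + 21 = 35
Unknown if eligible = 26 + 36 = 62
Numerator → 84
Known eligible → 84 + 9 + 42 + 35 + 7 = 177
e = 177 / (177 + 54) = 177 / 231 = 0.7662
Eligible share of unknowns → 0.7662 × 62 = 47.50
Denom → 177 + 47.50 = 224.50
RR3 = 84 / 224.50 = 0.3742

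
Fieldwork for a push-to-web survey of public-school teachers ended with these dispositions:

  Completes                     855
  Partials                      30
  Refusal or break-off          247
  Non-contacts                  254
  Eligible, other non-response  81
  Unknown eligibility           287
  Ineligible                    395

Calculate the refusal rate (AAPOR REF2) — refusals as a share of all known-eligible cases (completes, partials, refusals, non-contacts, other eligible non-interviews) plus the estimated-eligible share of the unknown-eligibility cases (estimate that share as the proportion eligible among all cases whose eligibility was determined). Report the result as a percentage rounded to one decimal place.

14.6%

Numerator = 247
Eligible (known) = 855 + 30 + 247 + 254 + 81 = 1467
e = 1467 / (1467 + 395) = 1467 / 1862 = 0.7879
Eligible share of unknowns = 0.7879 × 287 = 226.13
Denom = 1467 + 226.13 = 1693.13
REF2 = 247 / 1693.13 = 0.1459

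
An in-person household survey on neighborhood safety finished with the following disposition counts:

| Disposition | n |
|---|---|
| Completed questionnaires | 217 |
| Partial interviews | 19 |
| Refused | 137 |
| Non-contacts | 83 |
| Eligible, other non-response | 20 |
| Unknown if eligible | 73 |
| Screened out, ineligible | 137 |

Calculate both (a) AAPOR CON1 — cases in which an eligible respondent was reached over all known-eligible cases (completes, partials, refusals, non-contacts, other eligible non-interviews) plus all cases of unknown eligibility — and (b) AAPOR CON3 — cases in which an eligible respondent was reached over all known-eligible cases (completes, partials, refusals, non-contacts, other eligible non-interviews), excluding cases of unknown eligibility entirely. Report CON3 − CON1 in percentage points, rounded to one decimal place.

Num: 217 + 19 + 137 + 20 = 393
Base: 217 + 19 + 137 + 83 + 20 + 73 = 549
CON1 = 393 / 549 = 0.7158
Base: 217 + 19 + 137 + 83 + 20 = 476
CON3 = 393 / 476 = 0.8256
Difference = 82.56 − 71.58 = 10.98 percentage points

11.0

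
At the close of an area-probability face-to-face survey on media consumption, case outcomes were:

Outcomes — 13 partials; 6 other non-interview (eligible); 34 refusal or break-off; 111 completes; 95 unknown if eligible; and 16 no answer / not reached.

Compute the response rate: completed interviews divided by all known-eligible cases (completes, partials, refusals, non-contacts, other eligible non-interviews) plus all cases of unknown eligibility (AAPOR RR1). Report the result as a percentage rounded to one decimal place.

Numerator: 111
Denom: 111 + 13 + 34 + 16 + 6 + 95 = 275
RR1 = 111 / 275 = 0.4036

40.4%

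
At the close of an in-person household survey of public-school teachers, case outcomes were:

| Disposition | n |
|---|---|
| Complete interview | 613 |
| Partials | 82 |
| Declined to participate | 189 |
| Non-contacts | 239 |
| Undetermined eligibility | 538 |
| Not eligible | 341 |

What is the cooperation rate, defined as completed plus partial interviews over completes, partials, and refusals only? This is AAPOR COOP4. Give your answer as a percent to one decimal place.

78.6%

Numerator = 613 + 82 = 695
Base = 613 + 82 + 189 = 884
COOP4 = 695 / 884 = 0.7862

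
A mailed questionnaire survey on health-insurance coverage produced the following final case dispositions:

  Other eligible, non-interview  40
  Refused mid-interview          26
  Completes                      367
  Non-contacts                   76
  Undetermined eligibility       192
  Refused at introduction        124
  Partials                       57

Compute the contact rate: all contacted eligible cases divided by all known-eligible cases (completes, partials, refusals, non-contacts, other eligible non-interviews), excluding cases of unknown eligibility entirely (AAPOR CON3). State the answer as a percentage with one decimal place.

89.0%

Refusals = 124 + 26 = 150
Numerator = 367 + 57 + 150 + 40 = 614
Denom = 367 + 57 + 150 + 76 + 40 = 690
CON3 = 614 / 690 = 0.8899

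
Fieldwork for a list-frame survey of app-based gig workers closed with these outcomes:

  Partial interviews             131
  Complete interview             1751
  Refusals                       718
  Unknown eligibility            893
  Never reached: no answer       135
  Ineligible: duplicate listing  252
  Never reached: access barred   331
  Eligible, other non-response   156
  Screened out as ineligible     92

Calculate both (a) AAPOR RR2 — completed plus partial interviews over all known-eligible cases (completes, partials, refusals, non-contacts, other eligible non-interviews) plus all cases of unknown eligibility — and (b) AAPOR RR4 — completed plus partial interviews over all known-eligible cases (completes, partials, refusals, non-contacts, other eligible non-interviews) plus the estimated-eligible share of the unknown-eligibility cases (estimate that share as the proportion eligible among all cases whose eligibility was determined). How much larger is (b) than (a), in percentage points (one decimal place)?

1.0

No answer / not reached = 135 + 331 = 466
Screened out, ineligible = 92 + 252 = 344
Num: 1751 + 131 = 1882
Denominator: 1751 + 131 + 718 + 466 + 156 + 893 = 4115
RR2 = 1882 / 4115 = 0.4574
Determined eligible: 1751 + 131 + 718 + 466 + 156 = 3222
e = 3222 / (3222 + 344) = 3222 / 3566 = 0.9035
Eligible share of unknowns: 0.9035 × 893 = 806.83
Denominator: 3222 + 806.83 = 4028.83
RR4 = 1882 / 4028.83 = 0.4671
Difference = 46.71 − 45.74 = 0.97 percentage points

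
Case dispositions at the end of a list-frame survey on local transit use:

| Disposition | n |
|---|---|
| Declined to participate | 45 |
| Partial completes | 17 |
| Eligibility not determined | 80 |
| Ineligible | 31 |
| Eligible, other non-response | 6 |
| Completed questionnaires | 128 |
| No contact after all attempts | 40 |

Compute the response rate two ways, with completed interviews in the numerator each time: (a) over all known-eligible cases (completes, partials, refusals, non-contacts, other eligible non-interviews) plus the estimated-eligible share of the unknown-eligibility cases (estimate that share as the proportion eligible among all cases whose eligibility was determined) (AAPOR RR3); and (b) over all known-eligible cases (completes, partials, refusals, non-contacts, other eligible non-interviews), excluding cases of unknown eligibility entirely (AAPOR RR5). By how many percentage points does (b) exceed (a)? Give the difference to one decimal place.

12.5

Num = 128
Eligible (known) = 128 + 17 + 45 + 40 + 6 = 236
e = 236 / (236 + 31) = 236 / 267 = 0.8839
e × U = 0.8839 × 80 = 70.71
Denom = 236 + 70.71 = 306.71
RR3 = 128 / 306.71 = 0.4173
Denom = 128 + 17 + 45 + 40 + 6 = 236
RR5 = 128 / 236 = 0.5424
Difference = 54.24 − 41.73 = 12.51 percentage points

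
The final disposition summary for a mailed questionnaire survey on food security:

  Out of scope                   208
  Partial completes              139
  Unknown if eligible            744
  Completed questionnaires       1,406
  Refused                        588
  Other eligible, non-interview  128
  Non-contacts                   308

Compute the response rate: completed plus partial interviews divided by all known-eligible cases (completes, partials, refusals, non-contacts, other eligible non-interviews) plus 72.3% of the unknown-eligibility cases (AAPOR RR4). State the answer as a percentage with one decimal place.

49.7%

Top → 1406 + 139 = 1545
Known eligible → 1406 + 139 + 588 + 308 + 128 = 2569
e × U → 0.7230 × 744 = 537.91
Base → 2569 + 537.91 = 3106.91
RR4 = 1545 / 3106.91 = 0.4973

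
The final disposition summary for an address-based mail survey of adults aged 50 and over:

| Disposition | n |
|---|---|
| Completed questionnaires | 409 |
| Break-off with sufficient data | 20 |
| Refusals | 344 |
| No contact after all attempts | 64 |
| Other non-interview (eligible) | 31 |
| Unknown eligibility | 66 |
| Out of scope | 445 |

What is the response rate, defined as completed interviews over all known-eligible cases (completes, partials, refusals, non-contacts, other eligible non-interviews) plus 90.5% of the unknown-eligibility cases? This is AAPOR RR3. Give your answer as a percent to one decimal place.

Numerator: 409
Known eligible: 409 + 20 + 344 + 64 + 31 = 868
Eligible share of unknowns: 0.9050 × 66 = 59.73
Base: 868 + 59.73 = 927.73
RR3 = 409 / 927.73 = 0.4409

44.1%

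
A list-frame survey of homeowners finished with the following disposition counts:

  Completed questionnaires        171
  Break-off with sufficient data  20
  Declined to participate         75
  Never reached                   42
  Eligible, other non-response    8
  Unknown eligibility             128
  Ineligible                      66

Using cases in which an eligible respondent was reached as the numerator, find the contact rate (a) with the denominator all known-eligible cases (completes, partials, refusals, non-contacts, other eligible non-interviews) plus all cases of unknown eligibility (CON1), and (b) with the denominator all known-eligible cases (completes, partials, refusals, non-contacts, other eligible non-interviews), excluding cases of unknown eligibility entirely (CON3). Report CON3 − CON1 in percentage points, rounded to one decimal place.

Num: 171 + 20 + 75 + 8 = 274
Denom: 171 + 20 + 75 + 42 + 8 + 128 = 444
CON1 = 274 / 444 = 0.6171
Denom: 171 + 20 + 75 + 42 + 8 = 316
CON3 = 274 / 316 = 0.8671
Difference = 86.71 − 61.71 = 25.00 percentage points

25.0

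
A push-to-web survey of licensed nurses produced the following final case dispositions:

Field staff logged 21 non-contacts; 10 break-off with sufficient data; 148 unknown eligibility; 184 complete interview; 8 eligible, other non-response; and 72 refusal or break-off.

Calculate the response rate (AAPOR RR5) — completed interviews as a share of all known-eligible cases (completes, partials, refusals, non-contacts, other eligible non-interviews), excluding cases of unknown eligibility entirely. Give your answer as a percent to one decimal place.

62.4%

Top: 184
Base: 184 + 10 + 72 + 21 + 8 = 295
RR5 = 184 / 295 = 0.6237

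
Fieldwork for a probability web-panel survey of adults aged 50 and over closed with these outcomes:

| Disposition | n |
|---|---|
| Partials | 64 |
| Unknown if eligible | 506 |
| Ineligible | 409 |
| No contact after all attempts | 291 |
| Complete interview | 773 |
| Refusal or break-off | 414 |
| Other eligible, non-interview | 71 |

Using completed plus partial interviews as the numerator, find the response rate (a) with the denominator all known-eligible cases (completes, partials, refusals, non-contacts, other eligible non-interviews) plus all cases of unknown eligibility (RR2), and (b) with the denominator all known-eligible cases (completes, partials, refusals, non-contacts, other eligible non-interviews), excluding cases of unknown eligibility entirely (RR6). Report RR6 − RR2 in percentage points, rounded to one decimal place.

Top → 773 + 64 = 837
Base → 773 + 64 + 414 + 291 + 71 + 506 = 2119
RR2 = 837 / 2119 = 0.3950
Base → 773 + 64 + 414 + 291 + 71 = 1613
RR6 = 837 / 1613 = 0.5189
Difference = 51.89 − 39.50 = 12.39 percentage points

12.4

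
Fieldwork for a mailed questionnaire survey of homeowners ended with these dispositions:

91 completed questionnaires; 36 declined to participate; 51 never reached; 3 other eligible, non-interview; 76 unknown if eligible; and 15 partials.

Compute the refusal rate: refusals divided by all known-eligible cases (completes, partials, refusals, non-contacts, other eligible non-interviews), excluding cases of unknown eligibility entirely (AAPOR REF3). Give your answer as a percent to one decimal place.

18.4%

Numerator → 36
Base → 91 + 15 + 36 + 51 + 3 = 196
REF3 = 36 / 196 = 0.1837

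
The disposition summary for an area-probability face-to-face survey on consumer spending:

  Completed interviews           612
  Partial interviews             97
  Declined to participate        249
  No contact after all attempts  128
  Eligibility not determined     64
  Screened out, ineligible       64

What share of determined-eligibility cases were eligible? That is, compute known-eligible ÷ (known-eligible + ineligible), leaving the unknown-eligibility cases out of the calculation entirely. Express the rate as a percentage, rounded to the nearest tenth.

Known eligible = 612 + 97 + 249 + 128 = 1086
e = 1086 / (1086 + 64) = 1086 / 1150 = 0.9443

94.4%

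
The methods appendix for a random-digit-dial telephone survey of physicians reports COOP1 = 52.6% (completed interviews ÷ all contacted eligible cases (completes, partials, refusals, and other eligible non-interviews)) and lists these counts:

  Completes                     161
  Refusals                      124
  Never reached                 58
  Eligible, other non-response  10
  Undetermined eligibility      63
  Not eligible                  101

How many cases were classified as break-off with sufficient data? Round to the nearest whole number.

COOP1 = 161 / D = 0.526
D = 161 / 0.526 = 306.1
Other denominator terms total 295
break-off with sufficient data = 306.1 − 295 ≈ 11

11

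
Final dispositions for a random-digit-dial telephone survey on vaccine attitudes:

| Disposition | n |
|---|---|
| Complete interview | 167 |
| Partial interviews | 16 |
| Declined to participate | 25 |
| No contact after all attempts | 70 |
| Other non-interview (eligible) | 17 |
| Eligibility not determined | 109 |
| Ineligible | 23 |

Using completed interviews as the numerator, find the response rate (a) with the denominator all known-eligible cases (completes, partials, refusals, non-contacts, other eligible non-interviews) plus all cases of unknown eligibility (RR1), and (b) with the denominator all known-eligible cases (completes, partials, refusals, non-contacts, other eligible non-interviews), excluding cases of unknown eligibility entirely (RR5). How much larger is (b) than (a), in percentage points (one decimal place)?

Top = 167
Base = 167 + 16 + 25 + 70 + 17 + 109 = 404
RR1 = 167 / 404 = 0.4134
Base = 167 + 16 + 25 + 70 + 17 = 295
RR5 = 167 / 295 = 0.5661
Difference = 56.61 − 41.34 = 15.27 percentage points

15.3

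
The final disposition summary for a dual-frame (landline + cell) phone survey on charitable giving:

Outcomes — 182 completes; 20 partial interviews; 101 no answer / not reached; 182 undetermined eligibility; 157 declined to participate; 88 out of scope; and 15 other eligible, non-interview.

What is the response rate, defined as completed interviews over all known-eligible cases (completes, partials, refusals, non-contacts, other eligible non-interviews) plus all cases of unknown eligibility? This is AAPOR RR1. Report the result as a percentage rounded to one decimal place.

Top = 182
Base = 182 + 20 + 157 + 101 + 15 + 182 = 657
RR1 = 182 / 657 = 0.2770

27.7%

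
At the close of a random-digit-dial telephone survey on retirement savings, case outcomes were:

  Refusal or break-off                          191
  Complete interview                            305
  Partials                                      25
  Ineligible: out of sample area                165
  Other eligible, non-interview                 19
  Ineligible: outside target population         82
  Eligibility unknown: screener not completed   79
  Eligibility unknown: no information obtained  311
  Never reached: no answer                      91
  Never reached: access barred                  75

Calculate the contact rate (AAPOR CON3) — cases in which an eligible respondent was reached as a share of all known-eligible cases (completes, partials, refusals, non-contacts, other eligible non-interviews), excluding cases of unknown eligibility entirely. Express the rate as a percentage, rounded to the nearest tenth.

76.5%

No contact after all attempts = 91 + 75 = 166
Unknown eligibility = 79 + 311 = 390
Not eligible = 82 + 165 = 247
Numerator → 305 + 25 + 191 + 19 = 540
Base → 305 + 25 + 191 + 166 + 19 = 706
CON3 = 540 / 706 = 0.7649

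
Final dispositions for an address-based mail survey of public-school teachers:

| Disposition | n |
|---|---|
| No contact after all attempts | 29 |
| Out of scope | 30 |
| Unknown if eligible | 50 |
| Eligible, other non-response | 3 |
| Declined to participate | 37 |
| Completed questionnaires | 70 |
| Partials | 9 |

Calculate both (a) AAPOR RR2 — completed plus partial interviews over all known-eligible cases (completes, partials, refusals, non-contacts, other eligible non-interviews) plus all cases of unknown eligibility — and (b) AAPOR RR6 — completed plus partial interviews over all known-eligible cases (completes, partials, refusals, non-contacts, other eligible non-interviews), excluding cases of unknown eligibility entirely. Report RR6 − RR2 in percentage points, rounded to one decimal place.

13.5

Num → 70 + 9 = 79
Denominator → 70 + 9 + 37 + 29 + 3 + 50 = 198
RR2 = 79 / 198 = 0.3990
Denominator → 70 + 9 + 37 + 29 + 3 = 148
RR6 = 79 / 148 = 0.5338
Difference = 53.38 − 39.90 = 13.48 percentage points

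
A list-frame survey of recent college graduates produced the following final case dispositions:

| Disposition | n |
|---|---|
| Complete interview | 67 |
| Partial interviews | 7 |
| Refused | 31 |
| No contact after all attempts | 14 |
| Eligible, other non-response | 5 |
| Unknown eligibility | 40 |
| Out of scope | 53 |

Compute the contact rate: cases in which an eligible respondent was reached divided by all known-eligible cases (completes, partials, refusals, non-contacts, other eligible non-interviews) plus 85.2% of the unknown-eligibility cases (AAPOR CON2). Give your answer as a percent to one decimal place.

Top: 67 + 7 + 31 + 5 = 110
Determined eligible: 67 + 7 + 31 + 14 + 5 = 124
Estimated eligible among unknowns: 0.8520 × 40 = 34.08
Denominator: 124 + 34.08 = 158.08
CON2 = 110 / 158.08 = 0.6959

69.6%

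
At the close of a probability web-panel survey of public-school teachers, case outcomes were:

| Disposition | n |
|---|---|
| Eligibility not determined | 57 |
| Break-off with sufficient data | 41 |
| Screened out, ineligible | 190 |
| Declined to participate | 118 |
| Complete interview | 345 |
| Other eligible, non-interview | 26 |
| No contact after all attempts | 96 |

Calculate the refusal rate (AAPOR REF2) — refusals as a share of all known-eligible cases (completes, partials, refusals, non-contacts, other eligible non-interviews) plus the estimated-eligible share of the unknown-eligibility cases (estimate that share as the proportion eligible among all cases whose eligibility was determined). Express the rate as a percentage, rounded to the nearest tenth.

17.6%

Top = 118
Determined eligible = 345 + 41 + 118 + 96 + 26 = 626
e = 626 / (626 + 190) = 626 / 816 = 0.7672
Eligible share of unknowns = 0.7672 × 57 = 43.73
Denominator = 626 + 43.73 = 669.73
REF2 = 118 / 669.73 = 0.1762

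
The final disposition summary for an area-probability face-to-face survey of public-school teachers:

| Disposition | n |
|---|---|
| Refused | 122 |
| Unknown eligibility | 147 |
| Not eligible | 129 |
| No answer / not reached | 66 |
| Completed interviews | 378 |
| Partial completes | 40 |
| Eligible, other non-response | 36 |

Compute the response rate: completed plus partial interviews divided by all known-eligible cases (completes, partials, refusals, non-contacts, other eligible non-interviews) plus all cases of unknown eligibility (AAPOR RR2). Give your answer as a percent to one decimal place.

53.0%

Num = 378 + 40 = 418
Base = 378 + 40 + 122 + 66 + 36 + 147 = 789
RR2 = 418 / 789 = 0.5298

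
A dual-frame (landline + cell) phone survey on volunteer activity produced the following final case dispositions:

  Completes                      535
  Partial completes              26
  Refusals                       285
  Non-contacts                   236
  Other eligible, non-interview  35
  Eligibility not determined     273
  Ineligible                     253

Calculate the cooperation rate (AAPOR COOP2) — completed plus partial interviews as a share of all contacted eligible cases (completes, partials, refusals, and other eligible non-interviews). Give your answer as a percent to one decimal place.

Top: 535 + 26 = 561
Denom: 535 + 26 + 285 + 35 = 881
COOP2 = 561 / 881 = 0.6368

63.7%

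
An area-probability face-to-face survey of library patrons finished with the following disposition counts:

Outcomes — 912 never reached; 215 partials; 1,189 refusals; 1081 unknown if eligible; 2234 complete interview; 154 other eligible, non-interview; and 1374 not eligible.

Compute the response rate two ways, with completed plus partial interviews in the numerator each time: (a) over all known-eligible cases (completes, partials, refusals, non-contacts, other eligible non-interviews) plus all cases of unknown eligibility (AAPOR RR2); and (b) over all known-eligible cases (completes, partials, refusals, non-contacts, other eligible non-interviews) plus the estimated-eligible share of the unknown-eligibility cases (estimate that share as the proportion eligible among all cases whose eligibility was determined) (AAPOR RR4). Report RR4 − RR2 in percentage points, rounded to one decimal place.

1.9

Num → 2234 + 215 = 2449
Base → 2234 + 215 + 1189 + 912 + 154 + 1081 = 5785
RR2 = 2449 / 5785 = 0.4233
Eligible (known) → 2234 + 215 + 1189 + 912 + 154 = 4704
e = 4704 / (4704 + 1374) = 4704 / 6078 = 0.7739
Estimated eligible among unknowns → 0.7739 × 1081 = 836.59
Base → 4704 + 836.59 = 5540.59
RR4 = 2449 / 5540.59 = 0.4420
Difference = 44.20 − 42.33 = 1.87 percentage points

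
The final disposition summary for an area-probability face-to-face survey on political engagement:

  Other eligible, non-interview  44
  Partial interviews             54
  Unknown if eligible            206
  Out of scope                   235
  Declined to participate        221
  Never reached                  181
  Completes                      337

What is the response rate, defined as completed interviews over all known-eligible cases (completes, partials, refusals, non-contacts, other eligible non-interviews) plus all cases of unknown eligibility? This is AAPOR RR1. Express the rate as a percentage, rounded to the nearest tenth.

Numerator = 337
Denom = 337 + 54 + 221 + 181 + 44 + 206 = 1043
RR1 = 337 / 1043 = 0.3231

32.3%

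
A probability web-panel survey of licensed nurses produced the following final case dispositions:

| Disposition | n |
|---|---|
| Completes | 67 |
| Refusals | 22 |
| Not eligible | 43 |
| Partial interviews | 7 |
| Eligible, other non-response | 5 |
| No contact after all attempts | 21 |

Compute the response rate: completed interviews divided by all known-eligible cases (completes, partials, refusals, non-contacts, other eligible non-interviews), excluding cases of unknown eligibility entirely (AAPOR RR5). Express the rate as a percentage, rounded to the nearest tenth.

Top: 67
Denominator: 67 + 7 + 22 + 21 + 5 = 122
RR5 = 67 / 122 = 0.5492

54.9%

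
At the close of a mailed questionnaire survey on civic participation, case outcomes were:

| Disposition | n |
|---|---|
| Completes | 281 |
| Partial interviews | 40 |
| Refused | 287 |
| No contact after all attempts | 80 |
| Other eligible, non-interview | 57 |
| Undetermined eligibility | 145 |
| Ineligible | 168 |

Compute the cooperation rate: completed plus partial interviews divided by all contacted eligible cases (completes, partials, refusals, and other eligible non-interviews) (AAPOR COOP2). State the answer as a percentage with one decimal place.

Numerator = 281 + 40 = 321
Base = 281 + 40 + 287 + 57 = 665
COOP2 = 321 / 665 = 0.4827

48.3%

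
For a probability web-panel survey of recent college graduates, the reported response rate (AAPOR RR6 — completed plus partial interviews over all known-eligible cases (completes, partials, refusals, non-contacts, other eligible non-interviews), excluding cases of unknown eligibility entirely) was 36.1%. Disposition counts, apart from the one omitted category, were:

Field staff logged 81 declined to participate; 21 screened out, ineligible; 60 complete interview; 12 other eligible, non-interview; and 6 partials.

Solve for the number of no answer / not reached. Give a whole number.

24

Numerator: 60 + 6 = 66
RR6 = 66 / D = 0.361
D = 66 / 0.361 = 182.8
Other denominator terms total 159
no answer / not reached = 182.8 − 159 ≈ 24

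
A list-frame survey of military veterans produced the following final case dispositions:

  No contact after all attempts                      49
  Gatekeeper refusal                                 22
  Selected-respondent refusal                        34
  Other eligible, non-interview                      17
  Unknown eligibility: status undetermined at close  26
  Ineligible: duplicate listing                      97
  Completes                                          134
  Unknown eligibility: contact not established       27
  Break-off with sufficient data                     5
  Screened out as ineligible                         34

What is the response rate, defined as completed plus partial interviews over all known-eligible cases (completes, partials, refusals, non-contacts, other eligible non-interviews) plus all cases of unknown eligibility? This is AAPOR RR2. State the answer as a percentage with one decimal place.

Refusal or break-off = 22 + 34 = 56
Unknown eligibility = 27 + 26 = 53
Not eligible = 34 + 97 = 131
Numerator: 134 + 5 = 139
Denom: 134 + 5 + 56 + 49 + 17 + 53 = 314
RR2 = 139 / 314 = 0.4427

44.3%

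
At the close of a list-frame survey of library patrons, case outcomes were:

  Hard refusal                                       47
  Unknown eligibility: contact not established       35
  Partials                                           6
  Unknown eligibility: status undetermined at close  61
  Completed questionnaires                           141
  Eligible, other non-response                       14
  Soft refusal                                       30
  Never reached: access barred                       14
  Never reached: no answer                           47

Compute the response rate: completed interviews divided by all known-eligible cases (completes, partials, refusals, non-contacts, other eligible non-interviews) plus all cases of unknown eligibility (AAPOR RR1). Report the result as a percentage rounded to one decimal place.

Refusals = 47 + 30 = 77
Never reached = 47 + 14 = 61
Unknown if eligible = 35 + 61 = 96
Num = 141
Denominator = 141 + 6 + 77 + 61 + 14 + 96 = 395
RR1 = 141 / 395 = 0.3570

35.7%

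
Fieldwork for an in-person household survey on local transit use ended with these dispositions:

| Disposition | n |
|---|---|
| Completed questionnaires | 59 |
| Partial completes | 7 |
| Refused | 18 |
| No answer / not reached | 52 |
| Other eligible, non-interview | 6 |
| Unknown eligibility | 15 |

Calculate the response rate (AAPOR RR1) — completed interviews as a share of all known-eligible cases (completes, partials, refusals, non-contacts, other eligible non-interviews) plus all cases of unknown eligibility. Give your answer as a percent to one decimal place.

37.6%

Numerator: 59
Denominator: 59 + 7 + 18 + 52 + 6 + 15 = 157
RR1 = 59 / 157 = 0.3758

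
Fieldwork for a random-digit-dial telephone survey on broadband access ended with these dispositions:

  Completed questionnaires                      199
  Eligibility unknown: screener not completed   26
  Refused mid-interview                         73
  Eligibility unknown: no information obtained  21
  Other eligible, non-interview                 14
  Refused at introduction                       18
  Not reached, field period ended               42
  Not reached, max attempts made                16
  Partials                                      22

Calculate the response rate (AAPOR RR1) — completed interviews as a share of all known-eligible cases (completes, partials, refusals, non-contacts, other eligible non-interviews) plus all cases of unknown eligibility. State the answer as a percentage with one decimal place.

Refused = 18 + 73 = 91
No answer / not reached = 42 + 16 = 58
Eligibility not determined = 26 + 21 = 47
Top = 199
Denom = 199 + 22 + 91 + 58 + 14 + 47 = 431
RR1 = 199 / 431 = 0.4617

46.2%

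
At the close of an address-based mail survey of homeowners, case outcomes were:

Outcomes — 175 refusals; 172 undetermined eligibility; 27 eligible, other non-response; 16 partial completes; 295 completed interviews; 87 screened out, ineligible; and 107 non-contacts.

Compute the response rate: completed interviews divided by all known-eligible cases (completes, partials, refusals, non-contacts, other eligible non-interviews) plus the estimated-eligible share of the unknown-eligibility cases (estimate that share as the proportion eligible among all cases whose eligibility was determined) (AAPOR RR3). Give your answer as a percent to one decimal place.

Top = 295
Determined eligible = 295 + 16 + 175 + 107 + 27 = 620
e = 620 / (620 + 87) = 620 / 707 = 0.8769
Eligible share of unknowns = 0.8769 × 172 = 150.83
Denom = 620 + 150.83 = 770.83
RR3 = 295 / 770.83 = 0.3827

38.3%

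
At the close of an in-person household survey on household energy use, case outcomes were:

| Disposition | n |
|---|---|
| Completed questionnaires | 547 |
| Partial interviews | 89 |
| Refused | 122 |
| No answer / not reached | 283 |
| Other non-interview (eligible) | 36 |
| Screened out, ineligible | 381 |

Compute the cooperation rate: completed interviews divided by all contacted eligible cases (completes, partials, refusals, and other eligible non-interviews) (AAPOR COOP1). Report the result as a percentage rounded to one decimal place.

Numerator = 547
Denominator = 547 + 89 + 122 + 36 = 794
COOP1 = 547 / 794 = 0.6889

68.9%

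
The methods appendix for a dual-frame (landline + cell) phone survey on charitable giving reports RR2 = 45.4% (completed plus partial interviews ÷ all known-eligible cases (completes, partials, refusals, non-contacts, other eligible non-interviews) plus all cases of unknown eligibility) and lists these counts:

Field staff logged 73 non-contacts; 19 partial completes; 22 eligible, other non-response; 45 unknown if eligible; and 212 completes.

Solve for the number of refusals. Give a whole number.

Top → 212 + 19 = 231
RR2 = 231 / D = 0.454
D = 231 / 0.454 = 508.8
Rest of base = 371
refusals = 508.8 − 371 ≈ 138

138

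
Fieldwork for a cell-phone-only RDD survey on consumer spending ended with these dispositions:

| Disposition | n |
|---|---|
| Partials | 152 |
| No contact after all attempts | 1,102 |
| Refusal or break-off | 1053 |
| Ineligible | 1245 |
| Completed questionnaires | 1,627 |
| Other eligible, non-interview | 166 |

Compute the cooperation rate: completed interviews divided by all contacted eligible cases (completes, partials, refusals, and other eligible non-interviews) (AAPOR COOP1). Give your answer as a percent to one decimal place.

54.3%

Numerator: 1627
Base: 1627 + 152 + 1053 + 166 = 2998
COOP1 = 1627 / 2998 = 0.5427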